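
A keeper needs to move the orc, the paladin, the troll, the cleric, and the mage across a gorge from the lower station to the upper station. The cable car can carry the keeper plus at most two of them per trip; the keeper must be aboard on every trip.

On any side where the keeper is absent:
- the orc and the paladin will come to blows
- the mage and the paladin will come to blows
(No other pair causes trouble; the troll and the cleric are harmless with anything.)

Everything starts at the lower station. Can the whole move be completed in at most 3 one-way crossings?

No

Counting alone: the keeper can take at most 2 across per trip to the upper station, so moving all 5 needs at least 3 loaded trips out, with a return between consecutive ones — at least 5 crossings.
Since 3 < 5, 3 crossings cannot be enough. (The shortest complete plan in fact takes 5:)
1. Keeper goes to the upper station with the paladin.
2. Keeper goes back to the lower station alone.
3. Keeper goes to the upper station with the cleric and the troll.
4. Keeper goes back to the lower station alone.
5. Keeper goes to the upper station with the mage and the orc.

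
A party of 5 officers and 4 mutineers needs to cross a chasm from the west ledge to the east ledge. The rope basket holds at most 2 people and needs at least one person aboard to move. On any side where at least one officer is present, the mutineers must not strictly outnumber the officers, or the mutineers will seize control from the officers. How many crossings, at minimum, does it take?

15

Counting alone: each trip to the east ledge takes at most 2 across and each return brings at least 1 back, so after t trips out (and t−1 returns) at most 2t − (t−1) of the 9 are across; that first reaches 9 at t = 8, so at least 15 crossings are needed.
The plan below uses exactly 15 crossings, so it is optimal:
1. 2 mutineers → the east ledge.  (the west ledge: 5O 2M; the east ledge: 0O 2M)
2. 1 mutineer ← the west ledge.  (the west ledge: 5O 3M; the east ledge: 0O 1M)
3. 2 mutineers → the east ledge.  (the west ledge: 5O 1M; the east ledge: 0O 3M)
4. 1 mutineer ← the west ledge.  (the west ledge: 5O 2M; the east ledge: 0O 2M)
5. 2 officers → the east ledge.  (the west ledge: 3O 2M; the east ledge: 2O 2M)
6. 1 mutineer ← the west ledge.  (the west ledge: 3O 3M; the east ledge: 2O 1M)
7. 1 officer and 1 mutineer → the east ledge.  (the west ledge: 2O 2M; the east ledge: 3O 2M)
8. 1 officer ← the west ledge.  (the west ledge: 3O 2M; the east ledge: 2O 2M)
9. 1 officer and 1 mutineer → the east ledge.  (the west ledge: 2O 1M; the east ledge: 3O 3M)
10. 1 mutineer ← the west ledge.  (the west ledge: 2O 2M; the east ledge: 3O 2M)
11. 1 officer and 1 mutineer → the east ledge.  (the west ledge: 1O 1M; the east ledge: 4O 3M)
12. 1 officer ← the west ledge.  (the west ledge: 2O 1M; the east ledge: 3O 3M)
13. 1 officer and 1 mutineer → the east ledge.  (the west ledge: 1O 0M; the east ledge: 4O 4M)
14. 1 mutineer ← the west ledge.  (the west ledge: 1O 1M; the east ledge: 4O 3M)
15. 1 officer and 1 mutineer → the east ledge.  (the west ledge: 0O 0M; the east ledge: 5O 4M)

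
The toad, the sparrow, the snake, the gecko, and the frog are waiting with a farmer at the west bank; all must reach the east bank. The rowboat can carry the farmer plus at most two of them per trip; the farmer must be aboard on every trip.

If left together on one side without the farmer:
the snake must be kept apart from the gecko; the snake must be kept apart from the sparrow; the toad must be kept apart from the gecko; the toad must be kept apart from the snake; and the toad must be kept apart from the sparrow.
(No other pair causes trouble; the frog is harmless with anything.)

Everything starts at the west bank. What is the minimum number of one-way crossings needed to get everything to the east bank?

Counting alone: the farmer can take at most 2 across per trip to the east bank, so moving all 5 needs at least 3 loaded trips out, with a return between consecutive ones — at least 5 crossings.
The safety rule pushes this higher. Following every safe sequence of crossings, the most of the 5 that can be at the east bank as the rowboat arrives there on crossing 5 is 4 — never all 5.
So no plan with fewer than 7 crossings exists, and this one achieves 7:
1. Farmer goes to the east bank with the snake and the toad.  [the west bank: the frog, the gecko, the sparrow | the east bank: the snake, the toad]
2. Farmer goes back to the west bank with the toad.  [the west bank: the frog, the gecko, the sparrow, the toad | the east bank: the snake]
3. Farmer goes to the east bank with the frog and the toad.  [the west bank: the gecko, the sparrow | the east bank: the frog, the snake, the toad]
4. Farmer goes back to the west bank with the toad.  [the west bank: the gecko, the sparrow, the toad | the east bank: the frog, the snake]
5. Farmer goes to the east bank with the gecko and the sparrow.  [the west bank: the toad | the east bank: the frog, the gecko, the snake, the sparrow]
6. Farmer goes back to the west bank with the snake.  [the west bank: the snake, the toad | the east bank: the frog, the gecko, the sparrow]
7. Farmer goes to the east bank with the snake and the toad.  [the west bank: — | the east bank: the frog, the gecko, the snake, the sparrow, the toad]

7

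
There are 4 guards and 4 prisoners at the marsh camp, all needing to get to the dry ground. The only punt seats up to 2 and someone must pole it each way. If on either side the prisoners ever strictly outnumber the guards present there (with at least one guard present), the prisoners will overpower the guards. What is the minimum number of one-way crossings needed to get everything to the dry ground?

Following every safe sequence of crossings from the start, the most of the 8 that can be at the dry ground as the punt arrives there on crossings 1, 3, 5 is 2, 3, 4 respectively; the best ever achieved is 4 of 8.
From crossing 7 on, no configuration arises that was not already reachable earlier: only 11 distinct safe configurations (who is on which side, and where the punt is) can ever be reached, none of them has everyone across, and every continuation just revisits them. They are: 0 guards + 0 prisoners across (punt back at the start); 0 guards + 1 prisoner across (punt there); 0 guards + 1 prisoner across (punt back at the start); 0 guards + 2 prisoners across (punt there); 0 guards + 2 prisoners across (punt back at the start); 0 guards + 3 prisoners across (punt there); 0 guards + 3 prisoners across (punt back at the start); 0 guards + 4 prisoners across (punt there); 1 guard + 1 prisoner across (punt there); 1 guard + 1 prisoner across (punt back at the start); 2 guards + 2 prisoners across (punt there). So no valid plan exists.

impossible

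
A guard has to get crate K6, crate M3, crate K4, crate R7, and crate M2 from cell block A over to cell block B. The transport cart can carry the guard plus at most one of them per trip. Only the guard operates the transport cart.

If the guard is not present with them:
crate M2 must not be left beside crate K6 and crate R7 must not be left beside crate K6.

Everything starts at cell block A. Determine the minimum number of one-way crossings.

Counting alone: the guard can take at most 1 across per trip to cell block B, so moving all 5 needs at least 5 loaded trips out, with a return between consecutive ones — at least 9 crossings.
The safety rule pushes this higher. Following every safe sequence of crossings, the most of the 5 that can be at cell block B as the transport cart arrives there on crossing 9 is 4 — never all 5.
So no plan with fewer than 11 crossings exists, and this one achieves 11:
1. Guard goes to cell block B with crate K6.  [cell block A: crate K4, crate M2, crate M3, crate R7 | cell block B: crate K6]
2. Guard goes back to cell block A alone.  [cell block A: crate K4, crate M2, crate M3, crate R7 | cell block B: crate K6]
3. Guard goes to cell block B with crate M3.  [cell block A: crate K4, crate M2, crate R7 | cell block B: crate K6, crate M3]
4. Guard goes back to cell block A alone.  [cell block A: crate K4, crate M2, crate R7 | cell block B: crate K6, crate M3]
5. Guard goes to cell block B with crate K4.  [cell block A: crate M2, crate R7 | cell block B: crate K4, crate K6, crate M3]
6. Guard goes back to cell block A alone.  [cell block A: crate M2, crate R7 | cell block B: crate K4, crate K6, crate M3]
7. Guard goes to cell block B with crate R7.  [cell block A: crate M2 | cell block B: crate K4, crate K6, crate M3, crate R7]
8. Guard goes back to cell block A with crate K6.  [cell block A: crate K6, crate M2 | cell block B: crate K4, crate M3, crate R7]
9. Guard goes to cell block B with crate M2.  [cell block A: crate K6 | cell block B: crate K4, crate M2, crate M3, crate R7]
10. Guard goes back to cell block A alone.  [cell block A: crate K6 | cell block B: crate K4, crate M2, crate M3, crate R7]
11. Guard goes to cell block B with crate K6.  [cell block A: — | cell block B: crate K4, crate K6, crate M2, crate M3, crate R7]

11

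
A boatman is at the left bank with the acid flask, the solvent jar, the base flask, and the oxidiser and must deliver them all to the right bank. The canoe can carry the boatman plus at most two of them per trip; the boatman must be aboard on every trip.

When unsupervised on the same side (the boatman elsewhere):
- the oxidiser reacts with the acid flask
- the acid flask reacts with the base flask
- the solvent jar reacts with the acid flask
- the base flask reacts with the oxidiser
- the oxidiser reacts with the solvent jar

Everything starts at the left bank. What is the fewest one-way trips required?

5

Counting alone: the boatman can take at most 2 across per trip to the right bank, so moving all 4 needs at least 2 loaded trips out, with a return between consecutive ones — at least 3 crossings.
The safety rule pushes this higher. Following every safe sequence of crossings, the most of the 4 that can be at the right bank as the canoe arrives there on crossing 3 is 3 — never all 4.
So no plan with fewer than 5 crossings exists, and this one achieves 5:
1. Boatman goes to the right bank with the acid flask and the oxidiser.  [the left bank: the base flask, the solvent jar | the right bank: the acid flask, the oxidiser]
2. Boatman goes back to the left bank with the acid flask.  [the left bank: the acid flask, the base flask, the solvent jar | the right bank: the oxidiser]
3. Boatman goes to the right bank with the base flask and the solvent jar.  [the left bank: the acid flask | the right bank: the base flask, the oxidiser, the solvent jar]
4. Boatman goes back to the left bank with the oxidiser.  [the left bank: the acid flask, the oxidiser | the right bank: the base flask, the solvent jar]
5. Boatman goes to the right bank with the acid flask and the oxidiser.  [the left bank: — | the right bank: the acid flask, the base flask, the oxidiser, the solvent jar]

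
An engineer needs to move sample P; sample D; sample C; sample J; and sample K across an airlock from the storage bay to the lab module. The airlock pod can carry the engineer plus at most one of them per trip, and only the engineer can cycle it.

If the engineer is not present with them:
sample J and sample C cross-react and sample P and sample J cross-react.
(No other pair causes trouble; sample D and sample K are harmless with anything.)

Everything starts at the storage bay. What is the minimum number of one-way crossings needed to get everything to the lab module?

Counting alone: the engineer can take at most 1 across per trip to the lab module, so moving all 5 needs at least 5 loaded trips out, with a return between consecutive ones — at least 9 crossings.
The safety rule pushes this higher. Following every safe sequence of crossings, the most of the 5 that can be at the lab module as the airlock pod arrives there on crossing 9 is 4 — never all 5.
So no plan with fewer than 11 crossings exists, and this one achieves 11:
1. Engineer goes to the lab module with sample J.
2. Engineer goes back to the storage bay alone.
3. Engineer goes to the lab module with sample P.
4. Engineer goes back to the storage bay with sample J.
5. Engineer goes to the lab module with sample C.
6. Engineer goes back to the storage bay alone.
7. Engineer goes to the lab module with sample D.
8. Engineer goes back to the storage bay alone.
9. Engineer goes to the lab module with sample K.
10. Engineer goes back to the storage bay alone.
11. Engineer goes to the lab module with sample J.

11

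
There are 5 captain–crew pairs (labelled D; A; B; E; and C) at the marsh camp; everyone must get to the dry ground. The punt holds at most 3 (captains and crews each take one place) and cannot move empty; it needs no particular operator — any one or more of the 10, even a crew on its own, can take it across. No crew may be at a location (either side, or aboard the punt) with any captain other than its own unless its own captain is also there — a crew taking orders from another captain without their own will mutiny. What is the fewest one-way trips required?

Counting alone: each trip to the dry ground takes at most 3 across and each return brings at least 1 back, so after t trips out (and t−1 returns) at most 3t − (t−1) of the 10 are across; that first reaches 10 at t = 5, so at least 9 crossings are needed.
The safety rule pushes this higher. Following every safe sequence of crossings, the most of the 10 that can be at the dry ground as the punt arrives there on crossing 9 is 9 — never all 10.
So no plan with fewer than 11 crossings exists, and this one achieves 11:
1. captain D and crew D cross → the dry ground.
2. captain D crosses ← the marsh camp.
3. crew A, crew B, and crew E cross → the dry ground.
4. crew D crosses ← the marsh camp.
5. captain A, captain B, and captain E cross → the dry ground.
6. captain A and crew A cross ← the marsh camp.
7. captain A, captain C, and captain D cross → the dry ground.
8. crew B crosses ← the marsh camp.
9. crew A and crew D cross → the dry ground.
10. crew D crosses ← the marsh camp.
11. crew B, crew C, and crew D cross → the dry ground.

11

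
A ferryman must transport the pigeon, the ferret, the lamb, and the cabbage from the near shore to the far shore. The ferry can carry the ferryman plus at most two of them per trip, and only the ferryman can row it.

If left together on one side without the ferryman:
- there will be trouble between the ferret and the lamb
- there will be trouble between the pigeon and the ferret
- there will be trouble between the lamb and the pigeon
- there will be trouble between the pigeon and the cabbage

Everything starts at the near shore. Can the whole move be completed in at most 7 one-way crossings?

Yes — this plan uses 5 crossings (≤ 7):
1. Ferryman goes to the far shore with the ferret and the pigeon.
2. Ferryman goes back to the near shore with the pigeon.
3. Ferryman goes to the far shore with the cabbage and the pigeon.
4. Ferryman goes back to the near shore with the pigeon.
5. Ferryman goes to the far shore with the lamb and the pigeon.

Yes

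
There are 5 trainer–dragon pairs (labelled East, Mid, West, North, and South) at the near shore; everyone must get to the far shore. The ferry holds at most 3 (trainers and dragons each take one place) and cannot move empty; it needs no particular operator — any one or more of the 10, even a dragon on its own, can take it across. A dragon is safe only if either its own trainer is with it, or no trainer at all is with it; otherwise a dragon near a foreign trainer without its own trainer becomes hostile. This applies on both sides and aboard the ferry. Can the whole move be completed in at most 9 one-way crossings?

No

Counting alone: each trip to the far shore takes at most 3 across and each return brings at least 1 back, so after t trips out (and t−1 returns) at most 3t − (t−1) of the 10 are across; that first reaches 10 at t = 5, so at least 9 crossings are needed.
The safety rule pushes this higher. Following every safe sequence of crossings, the most of the 10 that can be at the far shore as the ferry arrives there on crossing 9 is 9 — never all 10.
So the move cannot be finished within 9 crossings. (The shortest complete plan takes 11:)
1. dragon East and trainer East cross → the far shore.
2. trainer East crosses ← the near shore.
3. dragon Mid, dragon North, and dragon West cross → the far shore.
4. dragon East crosses ← the near shore.
5. trainer Mid, trainer North, and trainer West cross → the far shore.
6. dragon Mid and trainer Mid cross ← the near shore.
7. trainer East, trainer Mid, and trainer South cross → the far shore.
8. dragon West crosses ← the near shore.
9. dragon East and dragon Mid cross → the far shore.
10. dragon East crosses ← the near shore.
11. dragon East, dragon South, and dragon West cross → the far shore.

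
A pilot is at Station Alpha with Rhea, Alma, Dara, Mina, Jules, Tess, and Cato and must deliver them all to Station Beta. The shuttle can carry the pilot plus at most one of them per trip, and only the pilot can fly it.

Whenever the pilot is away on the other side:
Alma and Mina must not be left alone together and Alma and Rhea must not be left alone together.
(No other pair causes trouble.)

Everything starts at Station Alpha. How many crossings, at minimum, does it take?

15

Counting alone: the pilot can take at most 1 across per trip to Station Beta, so moving all 7 needs at least 7 loaded trips out, with a return between consecutive ones — at least 13 crossings.
The safety rule pushes this higher. Following every safe sequence of crossings, the most of the 7 that can be at Station Beta as the shuttle arrives there on crossing 13 is 6 — never all 7.
So no plan with fewer than 15 crossings exists, and this one achieves 15:
1. Pilot goes to Station Beta with Alma.
2. Pilot goes back to Station Alpha alone.
3. Pilot goes to Station Beta with Rhea.
4. Pilot goes back to Station Alpha with Alma.
5. Pilot goes to Station Beta with Mina.
6. Pilot goes back to Station Alpha alone.
7. Pilot goes to Station Beta with Dara.
8. Pilot goes back to Station Alpha alone.
9. Pilot goes to Station Beta with Jules.
10. Pilot goes back to Station Alpha alone.
11. Pilot goes to Station Beta with Tess.
12. Pilot goes back to Station Alpha alone.
13. Pilot goes to Station Beta with Cato.
14. Pilot goes back to Station Alpha alone.
15. Pilot goes to Station Beta with Alma.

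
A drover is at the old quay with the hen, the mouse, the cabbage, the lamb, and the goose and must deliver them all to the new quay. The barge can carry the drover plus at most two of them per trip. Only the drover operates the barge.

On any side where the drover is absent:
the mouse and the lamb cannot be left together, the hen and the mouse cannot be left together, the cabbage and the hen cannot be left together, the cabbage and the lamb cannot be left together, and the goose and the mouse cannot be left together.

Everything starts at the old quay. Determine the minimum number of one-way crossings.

Counting alone: the drover can take at most 2 across per trip to the new quay, so moving all 5 needs at least 3 loaded trips out, with a return between consecutive ones — at least 5 crossings.
The safety rule pushes this higher. Following every safe sequence of crossings, the most of the 5 that can be at the new quay as the barge arrives there on crossing 5 is 4 — never all 5.
So no plan with fewer than 7 crossings exists, and this one achieves 7:
1. Drover goes to the new quay with the cabbage and the mouse.  [the old quay: the goose, the hen, the lamb | the new quay: the cabbage, the mouse]
2. Drover goes back to the old quay alone.  [the old quay: the goose, the hen, the lamb | the new quay: the cabbage, the mouse]
3. Drover goes to the new quay with the hen.  [the old quay: the goose, the lamb | the new quay: the cabbage, the hen, the mouse]
4. Drover goes back to the old quay with the cabbage and the mouse.  [the old quay: the cabbage, the goose, the lamb, the mouse | the new quay: the hen]
5. Drover goes to the new quay with the goose and the lamb.  [the old quay: the cabbage, the mouse | the new quay: the goose, the hen, the lamb]
6. Drover goes back to the old quay alone.  [the old quay: the cabbage, the mouse | the new quay: the goose, the hen, the lamb]
7. Drover goes to the new quay with the cabbage and the mouse.  [the old quay: — | the new quay: the cabbage, the goose, the hen, the lamb, the mouse]

7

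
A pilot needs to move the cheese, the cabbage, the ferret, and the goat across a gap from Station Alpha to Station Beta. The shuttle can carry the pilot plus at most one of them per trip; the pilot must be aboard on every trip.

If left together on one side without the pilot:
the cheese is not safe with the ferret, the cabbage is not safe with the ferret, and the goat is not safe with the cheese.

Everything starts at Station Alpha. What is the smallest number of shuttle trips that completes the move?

Whatever the first load, the items left behind include a forbidden pair without the pilot. No opening move is safe, so no plan exists.

impossible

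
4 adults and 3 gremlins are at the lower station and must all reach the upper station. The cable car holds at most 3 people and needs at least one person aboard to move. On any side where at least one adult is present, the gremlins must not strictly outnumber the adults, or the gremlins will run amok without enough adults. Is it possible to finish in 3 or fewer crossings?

Counting alone: each trip to the upper station takes at most 3 across and each return brings at least 1 back, so after t trips out (and t−1 returns) at most 3t − (t−1) of the 7 are across; that first reaches 7 at t = 3, so at least 5 crossings are needed.
Since 3 < 5, 3 crossings cannot be enough. (The shortest complete plan in fact takes 5:)
1. 3 gremlins → the upper station.  (the lower station: 4A 0G; the upper station: 0A 3G)
2. 1 gremlin ← the lower station.  (the lower station: 4A 1G; the upper station: 0A 2G)
3. 3 adults → the upper station.  (the lower station: 1A 1G; the upper station: 3A 2G)
4. 1 adult ← the lower station.  (the lower station: 2A 1G; the upper station: 2A 2G)
5. 2 adults and 1 gremlin → the upper station.  (the lower station: 0A 0G; the upper station: 4A 3G)

No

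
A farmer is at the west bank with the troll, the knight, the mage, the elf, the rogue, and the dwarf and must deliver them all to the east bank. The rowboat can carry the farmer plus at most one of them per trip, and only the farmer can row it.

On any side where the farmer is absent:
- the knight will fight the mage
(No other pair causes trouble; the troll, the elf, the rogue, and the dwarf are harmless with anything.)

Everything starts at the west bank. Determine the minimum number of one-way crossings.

11

Counting alone: the farmer can take at most 1 across per trip to the east bank, so moving all 6 needs at least 6 loaded trips out, with a return between consecutive ones — at least 11 crossings.
The plan below uses exactly 11 crossings, so it is optimal:
1. Farmer goes to the east bank with the knight.  [the west bank: the dwarf, the elf, the mage, the rogue, the troll | the east bank: the knight]
2. Farmer goes back to the west bank alone.  [the west bank: the dwarf, the elf, the mage, the rogue, the troll | the east bank: the knight]
3. Farmer goes to the east bank with the troll.  [the west bank: the dwarf, the elf, the mage, the rogue | the east bank: the knight, the troll]
4. Farmer goes back to the west bank alone.  [the west bank: the dwarf, the elf, the mage, the rogue | the east bank: the knight, the troll]
5. Farmer goes to the east bank with the elf.  [the west bank: the dwarf, the mage, the rogue | the east bank: the elf, the knight, the troll]
6. Farmer goes back to the west bank alone.  [the west bank: the dwarf, the mage, the rogue | the east bank: the elf, the knight, the troll]
7. Farmer goes to the east bank with the rogue.  [the west bank: the dwarf, the mage | the east bank: the elf, the knight, the rogue, the troll]
8. Farmer goes back to the west bank alone.  [the west bank: the dwarf, the mage | the east bank: the elf, the knight, the rogue, the troll]
9. Farmer goes to the east bank with the dwarf.  [the west bank: the mage | the east bank: the dwarf, the elf, the knight, the rogue, the troll]
10. Farmer goes back to the west bank alone.  [the west bank: the mage | the east bank: the dwarf, the elf, the knight, the rogue, the troll]
11. Farmer goes to the east bank with the mage.  [the west bank: — | the east bank: the dwarf, the elf, the knight, the mage, the rogue, the troll]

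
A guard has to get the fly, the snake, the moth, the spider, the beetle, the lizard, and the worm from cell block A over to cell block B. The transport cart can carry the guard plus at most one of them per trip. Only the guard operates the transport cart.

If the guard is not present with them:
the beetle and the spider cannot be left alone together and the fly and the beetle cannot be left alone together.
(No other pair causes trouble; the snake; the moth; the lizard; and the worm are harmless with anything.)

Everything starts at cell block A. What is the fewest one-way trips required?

Counting alone: the guard can take at most 1 across per trip to cell block B, so moving all 7 needs at least 7 loaded trips out, with a return between consecutive ones — at least 13 crossings.
The safety rule pushes this higher. Following every safe sequence of crossings, the most of the 7 that can be at cell block B as the transport cart arrives there on crossing 13 is 6 — never all 7.
So no plan with fewer than 15 crossings exists, and this one achieves 15:
1. Guard goes to cell block B with the beetle.  [cell block A: the fly, the lizard, the moth, the snake, the spider, the worm | cell block B: the beetle]
2. Guard goes back to cell block A alone.  [cell block A: the fly, the lizard, the moth, the snake, the spider, the worm | cell block B: the beetle]
3. Guard goes to cell block B with the fly.  [cell block A: the lizard, the moth, the snake, the spider, the worm | cell block B: the beetle, the fly]
4. Guard goes back to cell block A with the beetle.  [cell block A: the beetle, the lizard, the moth, the snake, the spider, the worm | cell block B: the fly]
5. Guard goes to cell block B with the spider.  [cell block A: the beetle, the lizard, the moth, the snake, the worm | cell block B: the fly, the spider]
6. Guard goes back to cell block A alone.  [cell block A: the beetle, the lizard, the moth, the snake, the worm | cell block B: the fly, the spider]
7. Guard goes to cell block B with the snake.  [cell block A: the beetle, the lizard, the moth, the worm | cell block B: the fly, the snake, the spider]
8. Guard goes back to cell block A alone.  [cell block A: the beetle, the lizard, the moth, the worm | cell block B: the fly, the snake, the spider]
9. Guard goes to cell block B with the moth.  [cell block A: the beetle, the lizard, the worm | cell block B: the fly, the moth, the snake, the spider]
10. Guard goes back to cell block A alone.  [cell block A: the beetle, the lizard, the worm | cell block B: the fly, the moth, the snake, the spider]
11. Guard goes to cell block B with the lizard.  [cell block A: the beetle, the worm | cell block B: the fly, the lizard, the moth, the snake, the spider]
12. Guard goes back to cell block A alone.  [cell block A: the beetle, the worm | cell block B: the fly, the lizard, the moth, the snake, the spider]
13. Guard goes to cell block B with the worm.  [cell block A: the beetle | cell block B: the fly, the lizard, the moth, the snake, the spider, the worm]
14. Guard goes back to cell block A alone.  [cell block A: the beetle | cell block B: the fly, the lizard, the moth, the snake, the spider, the worm]
15. Guard goes to cell block B with the beetle.  [cell block A: — | cell block B: the beetle, the fly, the lizard, the moth, the snake, the spider, the worm]

15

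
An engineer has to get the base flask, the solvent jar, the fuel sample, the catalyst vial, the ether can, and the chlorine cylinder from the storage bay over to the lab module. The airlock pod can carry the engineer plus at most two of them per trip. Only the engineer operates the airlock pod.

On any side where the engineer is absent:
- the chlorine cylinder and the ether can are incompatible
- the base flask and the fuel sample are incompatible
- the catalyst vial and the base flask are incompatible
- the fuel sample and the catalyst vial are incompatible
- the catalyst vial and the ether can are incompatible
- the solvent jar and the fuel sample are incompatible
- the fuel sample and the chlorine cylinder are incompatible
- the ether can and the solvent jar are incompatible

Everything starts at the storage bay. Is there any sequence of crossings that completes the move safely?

Whatever the first load, the items left behind include a forbidden pair without the engineer. No opening move is safe, so no plan exists.

No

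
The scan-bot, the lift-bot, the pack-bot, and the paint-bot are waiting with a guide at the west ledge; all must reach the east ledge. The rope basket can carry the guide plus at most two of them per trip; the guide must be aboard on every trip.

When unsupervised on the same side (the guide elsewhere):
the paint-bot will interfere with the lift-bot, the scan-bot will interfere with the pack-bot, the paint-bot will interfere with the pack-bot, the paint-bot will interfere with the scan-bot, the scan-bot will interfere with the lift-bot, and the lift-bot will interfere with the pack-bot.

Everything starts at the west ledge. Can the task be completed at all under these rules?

Whatever the first load, the items left behind include a forbidden pair without the guide. No opening move is safe, so no plan exists.

No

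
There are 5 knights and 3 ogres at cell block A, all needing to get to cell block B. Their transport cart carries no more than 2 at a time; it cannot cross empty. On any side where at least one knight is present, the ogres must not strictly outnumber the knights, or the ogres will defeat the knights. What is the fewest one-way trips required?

13

Counting alone: each trip to cell block B takes at most 2 across and each return brings at least 1 back, so after t trips out (and t−1 returns) at most 2t − (t−1) of the 8 are across; that first reaches 8 at t = 7, so at least 13 crossings are needed.
The plan below uses exactly 13 crossings, so it is optimal:
1. 2 ogres → cell block B.  (cell block A: 5K 1O; cell block B: 0K 2O)
2. 1 ogre ← cell block A.  (cell block A: 5K 2O; cell block B: 0K 1O)
3. 2 ogres → cell block B.  (cell block A: 5K 0O; cell block B: 0K 3O)
4. 1 ogre ← cell block A.  (cell block A: 5K 1O; cell block B: 0K 2O)
5. 2 knights → cell block B.  (cell block A: 3K 1O; cell block B: 2K 2O)
6. 1 ogre ← cell block A.  (cell block A: 3K 2O; cell block B: 2K 1O)
7. 1 knight and 1 ogre → cell block B.  (cell block A: 2K 1O; cell block B: 3K 2O)
8. 1 ogre ← cell block A.  (cell block A: 2K 2O; cell block B: 3K 1O)
9. 2 ogres → cell block B.  (cell block A: 2K 0O; cell block B: 3K 3O)
10. 1 ogre ← cell block A.  (cell block A: 2K 1O; cell block B: 3K 2O)
11. 1 knight and 1 ogre → cell block B.  (cell block A: 1K 0O; cell block B: 4K 3O)
12. 1 ogre ← cell block A.  (cell block A: 1K 1O; cell block B: 4K 2O)
13. 1 knight and 1 ogre → cell block B.  (cell block A: 0K 0O; cell block B: 5K 3O)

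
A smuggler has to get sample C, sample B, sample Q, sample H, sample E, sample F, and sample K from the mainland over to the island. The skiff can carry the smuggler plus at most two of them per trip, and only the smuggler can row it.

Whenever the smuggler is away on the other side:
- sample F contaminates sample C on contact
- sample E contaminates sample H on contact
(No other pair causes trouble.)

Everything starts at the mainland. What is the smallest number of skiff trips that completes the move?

7

Counting alone: the smuggler can take at most 2 across per trip to the island, so moving all 7 needs at least 4 loaded trips out, with a return between consecutive ones — at least 7 crossings.
The plan below uses exactly 7 crossings, so it is optimal:
1. Smuggler goes to the island with sample C and sample H.
2. Smuggler goes back to the mainland alone.
3. Smuggler goes to the island with sample B.
4. Smuggler goes back to the mainland alone.
5. Smuggler goes to the island with sample K and sample Q.
6. Smuggler goes back to the mainland alone.
7. Smuggler goes to the island with sample E and sample F.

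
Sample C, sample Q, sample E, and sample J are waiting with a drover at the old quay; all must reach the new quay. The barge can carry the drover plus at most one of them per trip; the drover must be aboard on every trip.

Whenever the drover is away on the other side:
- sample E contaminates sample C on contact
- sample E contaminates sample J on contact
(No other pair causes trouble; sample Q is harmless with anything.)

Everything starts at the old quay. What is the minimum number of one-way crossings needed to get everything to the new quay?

Counting alone: the drover can take at most 1 across per trip to the new quay, so moving all 4 needs at least 4 loaded trips out, with a return between consecutive ones — at least 7 crossings.
The safety rule pushes this higher. Following every safe sequence of crossings, the most of the 4 that can be at the new quay as the barge arrives there on crossing 7 is 3 — never all 4.
So no plan with fewer than 9 crossings exists, and this one achieves 9:
1. Drover goes to the new quay with sample E.  [the old quay: sample C, sample J, sample Q | the new quay: sample E]
2. Drover goes back to the old quay alone.  [the old quay: sample C, sample J, sample Q | the new quay: sample E]
3. Drover goes to the new quay with sample C.  [the old quay: sample J, sample Q | the new quay: sample C, sample E]
4. Drover goes back to the old quay with sample E.  [the old quay: sample E, sample J, sample Q | the new quay: sample C]
5. Drover goes to the new quay with sample J.  [the old quay: sample E, sample Q | the new quay: sample C, sample J]
6. Drover goes back to the old quay alone.  [the old quay: sample E, sample Q | the new quay: sample C, sample J]
7. Drover goes to the new quay with sample Q.  [the old quay: sample E | the new quay: sample C, sample J, sample Q]
8. Drover goes back to the old quay alone.  [the old quay: sample E | the new quay: sample C, sample J, sample Q]
9. Drover goes to the new quay with sample E.  [the old quay: — | the new quay: sample C, sample E, sample J, sample Q]

9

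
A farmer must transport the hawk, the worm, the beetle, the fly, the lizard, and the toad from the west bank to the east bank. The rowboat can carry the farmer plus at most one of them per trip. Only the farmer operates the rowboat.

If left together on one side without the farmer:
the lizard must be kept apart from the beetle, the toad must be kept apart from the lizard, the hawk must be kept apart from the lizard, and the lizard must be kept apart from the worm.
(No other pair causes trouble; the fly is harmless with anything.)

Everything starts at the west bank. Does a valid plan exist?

Following every safe sequence of crossings from the start, the most of the 6 that can be at the east bank as the rowboat arrives there on crossings 1, 3, 5 is 1, 2, 3 respectively; the best ever achieved is 3 of 6.
From crossing 7 on, no configuration arises that was not already reachable earlier: only 22 distinct safe configurations (who is on which side, and where the rowboat is) can ever be reached, none of them has everyone across, and every continuation just revisits them. So no valid plan exists.

No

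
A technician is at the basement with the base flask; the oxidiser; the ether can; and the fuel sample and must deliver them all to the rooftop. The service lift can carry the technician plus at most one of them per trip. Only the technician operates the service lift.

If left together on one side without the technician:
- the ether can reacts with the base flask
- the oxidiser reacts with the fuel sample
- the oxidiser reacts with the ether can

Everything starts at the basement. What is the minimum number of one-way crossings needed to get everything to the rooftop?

impossible

Whatever the first load, the items left behind include a forbidden pair without the technician. No opening move is safe, so no plan exists.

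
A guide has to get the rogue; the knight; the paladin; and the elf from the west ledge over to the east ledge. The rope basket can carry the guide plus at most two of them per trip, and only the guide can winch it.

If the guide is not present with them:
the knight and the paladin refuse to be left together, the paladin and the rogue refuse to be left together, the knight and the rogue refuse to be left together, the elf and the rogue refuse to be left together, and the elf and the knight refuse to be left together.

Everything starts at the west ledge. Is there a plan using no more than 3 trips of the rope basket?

Counting alone: the guide can take at most 2 across per trip to the east ledge, so moving all 4 needs at least 2 loaded trips out, with a return between consecutive ones — at least 3 crossings.
The safety rule pushes this higher. Following every safe sequence of crossings, the most of the 4 that can be at the east ledge as the rope basket arrives there on crossing 3 is 3 — never all 4.
So the move cannot be finished within 3 crossings. (The shortest complete plan takes 5:)
1. Guide goes to the east ledge with the knight and the rogue.  [the west ledge: the elf, the paladin | the east ledge: the knight, the rogue]
2. Guide goes back to the west ledge with the rogue.  [the west ledge: the elf, the paladin, the rogue | the east ledge: the knight]
3. Guide goes to the east ledge with the elf and the paladin.  [the west ledge: the rogue | the east ledge: the elf, the knight, the paladin]
4. Guide goes back to the west ledge with the knight.  [the west ledge: the knight, the rogue | the east ledge: the elf, the paladin]
5. Guide goes to the east ledge with the knight and the rogue.  [the west ledge: — | the east ledge: the elf, the knight, the paladin, the rogue]

No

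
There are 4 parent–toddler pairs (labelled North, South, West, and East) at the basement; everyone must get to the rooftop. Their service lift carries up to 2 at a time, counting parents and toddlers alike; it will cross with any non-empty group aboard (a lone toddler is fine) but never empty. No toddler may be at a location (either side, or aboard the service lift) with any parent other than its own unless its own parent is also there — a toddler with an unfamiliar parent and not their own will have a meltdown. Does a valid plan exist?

Following every safe sequence of crossings from the start, the most of the 8 that can be at the rooftop as the service lift arrives there on crossings 1, 3, 5 is 2, 3, 4 respectively; the best ever achieved is 4 of 8.
From crossing 7 on, no configuration arises that was not already reachable earlier: only 44 distinct safe configurations (who is on which side, and where the service lift is) can ever be reached, none of them has everyone across, and every continuation just revisits them. So no valid plan exists.

No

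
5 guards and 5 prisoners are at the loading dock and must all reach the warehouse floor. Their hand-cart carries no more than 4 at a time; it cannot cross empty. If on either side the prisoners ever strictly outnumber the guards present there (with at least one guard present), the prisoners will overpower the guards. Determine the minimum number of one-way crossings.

7

Counting alone: each trip to the warehouse floor takes at most 4 across and each return brings at least 1 back, so after t trips out (and t−1 returns) at most 4t − (t−1) of the 10 are across; that first reaches 10 at t = 3, so at least 5 crossings are needed.
The safety rule pushes this higher. Following every safe sequence of crossings, the most of the 10 that can be at the warehouse floor as the hand-cart arrives there on crossing 5 is 9 — never all 10.
So no plan with fewer than 7 crossings exists, and this one achieves 7:
1. 2 prisoners → the warehouse floor.  (the loading dock: 5G 3P; the warehouse floor: 0G 2P)
2. 1 prisoner ← the loading dock.  (the loading dock: 5G 4P; the warehouse floor: 0G 1P)
3. 4 prisoners → the warehouse floor.  (the loading dock: 5G 0P; the warehouse floor: 0G 5P)
4. 1 prisoner ← the loading dock.  (the loading dock: 5G 1P; the warehouse floor: 0G 4P)
5. 4 guards → the warehouse floor.  (the loading dock: 1G 1P; the warehouse floor: 4G 4P)
6. 1 guard and 1 prisoner ← the loading dock.  (the loading dock: 2G 2P; the warehouse floor: 3G 3P)
7. 2 guards and 2 prisoners → the warehouse floor.  (the loading dock: 0G 0P; the warehouse floor: 5G 5P)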